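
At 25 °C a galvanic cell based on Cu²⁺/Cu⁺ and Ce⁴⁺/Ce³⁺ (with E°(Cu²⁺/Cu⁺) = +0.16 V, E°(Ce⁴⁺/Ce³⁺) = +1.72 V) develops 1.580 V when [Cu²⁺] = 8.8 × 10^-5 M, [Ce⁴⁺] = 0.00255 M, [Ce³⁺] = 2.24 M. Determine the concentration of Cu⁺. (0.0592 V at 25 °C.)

From the Nernst equation, log Q = n(E° − E)/0.0592 = 1(1.56 − 1.580)/0.0592 = -0.338, so Q = 0.459.
With Q = [Cu²⁺]·[Ce³⁺]/([Cu⁺]·[Ce⁴⁺]) and the known concentrations, [Cu⁺] in the denominator gives [Cu⁺] = 0.17 M.

0.17 M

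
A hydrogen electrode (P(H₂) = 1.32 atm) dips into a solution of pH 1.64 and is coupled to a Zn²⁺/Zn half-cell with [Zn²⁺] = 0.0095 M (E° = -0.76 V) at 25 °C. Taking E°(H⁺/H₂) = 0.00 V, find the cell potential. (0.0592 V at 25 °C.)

0.72 V

The hydrogen couple is the cathode, so E°_cell = 0.76 V; n = 2.
[H⁺] = 10^(−1.64) = 0.023 M, and Q = [Zn²⁺]·P(H₂) / [H⁺]^2 = 23.9.
E = E° − (0.0592/2) log Q = 0.76 − (0.0592/2)(1.378) = 0.719 V.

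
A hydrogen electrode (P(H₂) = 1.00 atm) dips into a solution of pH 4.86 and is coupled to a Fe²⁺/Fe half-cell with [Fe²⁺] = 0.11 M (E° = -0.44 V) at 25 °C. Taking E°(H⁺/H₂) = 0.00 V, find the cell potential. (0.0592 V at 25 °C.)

The hydrogen couple is the cathode, so E°_cell = 0.44 V; n = 2.
[H⁺] = 10^(−4.86) = 1.4 × 10^-5 M, and Q = [Fe²⁺]·P(H₂) / [H⁺]^2 = 5.77 × 10^8.
E = E° − (0.0592/2) log Q = 0.44 − (0.0592/2)(8.761) = 0.181 V.

0.18 V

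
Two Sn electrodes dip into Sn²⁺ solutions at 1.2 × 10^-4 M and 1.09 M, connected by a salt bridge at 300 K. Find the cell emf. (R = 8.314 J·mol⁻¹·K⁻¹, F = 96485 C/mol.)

0.12 V

Both half-cells are Sn²⁺/Sn, so E°_cell = 0. The concentrated side is the cathode; the cell reaction moves Sn²⁺ from high to low concentration with n = 2.
Q = [Sn²⁺]_dilute/[Sn²⁺]_conc = 1.2 × 10^-4/1.09 = 1.1 × 10^-4.
E = 0 − (RT/nF) ln Q = −((8.314×300)/(2×96485))(-9.114) = 0.1178 V.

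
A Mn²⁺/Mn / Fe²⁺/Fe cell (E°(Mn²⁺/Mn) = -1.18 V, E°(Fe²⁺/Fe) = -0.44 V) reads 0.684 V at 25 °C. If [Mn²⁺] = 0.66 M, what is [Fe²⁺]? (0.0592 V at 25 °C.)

0.0085 M

From the Nernst equation, log Q = n(E° − E)/0.0592 = 2(0.74 − 0.684)/0.0592 = 1.892, so Q = 78.0.
With Q = [Mn²⁺]/[Fe²⁺] and the known concentrations, [Fe²⁺] in the denominator gives [Fe²⁺] = 0.0085 M.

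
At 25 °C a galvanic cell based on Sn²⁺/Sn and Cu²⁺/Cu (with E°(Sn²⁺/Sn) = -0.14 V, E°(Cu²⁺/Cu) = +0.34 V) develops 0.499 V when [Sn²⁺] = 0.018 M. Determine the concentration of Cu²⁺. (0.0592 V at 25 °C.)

0.079 M

From the Nernst equation, log Q = n(E° − E)/0.0592 = 2(0.48 − 0.499)/0.0592 = -0.642, so Q = 0.228.
With Q = [Sn²⁺]/[Cu²⁺] and the known concentrations, [Cu²⁺] in the denominator gives [Cu²⁺] = 0.079 M.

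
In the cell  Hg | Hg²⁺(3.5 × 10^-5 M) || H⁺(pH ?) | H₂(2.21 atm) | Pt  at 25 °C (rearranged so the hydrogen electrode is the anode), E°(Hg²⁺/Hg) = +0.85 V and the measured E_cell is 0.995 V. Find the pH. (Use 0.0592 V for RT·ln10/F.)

E°_cell = 0.85 V and n = 2.
log Q = n(E° − E)/0.0592 = 2×(0.85 − 0.995)/0.0592 = -4.899.
With Q = [H⁺]^2 / ([Hg²⁺]·P(H₂)), solving for [H⁺] gives log[H⁺] = -4.505, so pH = 4.51.

pH = 4.51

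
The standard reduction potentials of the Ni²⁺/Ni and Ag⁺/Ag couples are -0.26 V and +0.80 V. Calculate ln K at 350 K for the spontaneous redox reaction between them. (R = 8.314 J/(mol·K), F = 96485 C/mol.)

E°_cell = +0.80 − (-0.26) = 1.06 V, with n = 2 electrons transferred.
At equilibrium E = 0, so the Nernst equation gives ln K = nFE°/RT = (2)(96485)(1.06)/((8.314)(350)) = 70.29.

ln K = 70.3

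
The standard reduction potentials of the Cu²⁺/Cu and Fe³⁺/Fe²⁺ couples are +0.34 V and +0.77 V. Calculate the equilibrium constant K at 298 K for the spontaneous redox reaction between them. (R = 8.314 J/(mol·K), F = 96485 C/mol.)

3.5 × 10^14

E°_cell = +0.77 − (+0.34) = 0.43 V, with n = 2 electrons transferred.
At equilibrium E = 0, so the Nernst equation gives ln K = nFE°/RT = (2)(96485)(0.43)/((8.314)(298)) = 33.49.
K = e^33.49 = 3.5 × 10^14.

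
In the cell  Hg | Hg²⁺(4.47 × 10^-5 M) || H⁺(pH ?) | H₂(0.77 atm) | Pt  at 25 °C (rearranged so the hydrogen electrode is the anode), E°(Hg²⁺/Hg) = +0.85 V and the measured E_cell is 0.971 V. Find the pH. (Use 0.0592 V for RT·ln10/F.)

pH = 4.28

E°_cell = 0.85 V and n = 2.
log Q = n(E° − E)/0.0592 = 2×(0.85 − 0.971)/0.0592 = -4.088.
With Q = [H⁺]^2 / ([Hg²⁺]·P(H₂)), solving for [H⁺] gives log[H⁺] = -4.276, so pH = 4.28.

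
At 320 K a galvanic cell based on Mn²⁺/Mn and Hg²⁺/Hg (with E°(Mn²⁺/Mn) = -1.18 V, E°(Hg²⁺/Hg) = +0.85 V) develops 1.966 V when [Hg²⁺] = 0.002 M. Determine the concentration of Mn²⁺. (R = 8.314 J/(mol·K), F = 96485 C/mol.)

0.21 M

From the Nernst equation, ln Q = nF(E° − E)/RT = 2×96485×(2.03 − 1.966)/(8.314×320) = 4.642, so Q = 104.
With Q = [Mn²⁺]/[Hg²⁺] and the known concentrations, [Mn²⁺] in the numerator gives [Mn²⁺] = 0.21 M.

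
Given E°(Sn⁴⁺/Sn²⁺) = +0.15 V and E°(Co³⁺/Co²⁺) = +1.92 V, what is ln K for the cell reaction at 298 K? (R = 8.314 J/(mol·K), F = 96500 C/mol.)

E°_cell = +1.92 − (+0.15) = 1.77 V, with n = 2 electrons transferred.
At equilibrium E = 0, so the Nernst equation gives ln K = nFE°/RT = (2)(96500)(1.77)/((8.314)(298)) = 137.88.

ln K = 137.9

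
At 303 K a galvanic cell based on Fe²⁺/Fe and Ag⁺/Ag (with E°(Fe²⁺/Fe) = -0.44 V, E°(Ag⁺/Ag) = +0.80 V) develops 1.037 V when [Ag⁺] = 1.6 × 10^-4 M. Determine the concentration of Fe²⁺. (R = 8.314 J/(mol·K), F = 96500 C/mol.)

From the Nernst equation, ln Q = nF(E° − E)/RT = 2×96500×(1.24 − 1.037)/(8.314×303) = 15.553, so Q = 5.68 × 10^6.
With Q = [Fe²⁺]/[Ag⁺]^2 and the known concentrations, [Fe²⁺] in the numerator gives [Fe²⁺] = 0.15 M.

0.15 M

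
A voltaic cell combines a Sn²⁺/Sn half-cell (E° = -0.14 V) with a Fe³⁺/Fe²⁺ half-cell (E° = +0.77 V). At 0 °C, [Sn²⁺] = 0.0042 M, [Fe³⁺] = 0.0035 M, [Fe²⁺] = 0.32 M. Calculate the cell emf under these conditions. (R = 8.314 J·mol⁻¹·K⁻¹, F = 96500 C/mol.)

0.868 V

The Fe³⁺/Fe²⁺ couple has the higher reduction potential and acts as the cathode, so E°_cell = +0.77 − (-0.14) = 0.91 V.
Balancing electrons gives n = 2; the reaction quotient is Q = [Sn²⁺]·[Fe²⁺]^2/[Fe³⁺]^2 = 35.1.
E = E° − (RT/nF) ln Q = 0.91 − (8.314×273)/(2×96500) × (3.558) = 0.910 − 0.042 = 0.868 V.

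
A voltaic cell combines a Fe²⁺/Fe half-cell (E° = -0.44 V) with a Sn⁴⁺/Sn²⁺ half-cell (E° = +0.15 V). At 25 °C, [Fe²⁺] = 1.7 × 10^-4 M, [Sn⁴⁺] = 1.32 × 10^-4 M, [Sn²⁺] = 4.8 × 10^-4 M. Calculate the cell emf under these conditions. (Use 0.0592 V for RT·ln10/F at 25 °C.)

0.685 V

The Sn⁴⁺/Sn²⁺ couple has the higher reduction potential and acts as the cathode, so E°_cell = +0.15 − (-0.44) = 0.59 V.
Balancing electrons gives n = 2; the reaction quotient is Q = [Fe²⁺]·[Sn²⁺]/[Sn⁴⁺] = 6.18 × 10^-4.
At 25 °C, E = E° − (0.0592/n) log Q = 0.59 − (0.0592/2)(-3.209) = 0.590 + 0.095 = 0.685 V.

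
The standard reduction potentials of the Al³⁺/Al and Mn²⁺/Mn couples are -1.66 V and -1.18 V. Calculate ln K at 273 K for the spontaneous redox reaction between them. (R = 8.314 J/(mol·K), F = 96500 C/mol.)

E°_cell = -1.18 − (-1.66) = 0.48 V, with n = 6 electrons transferred.
At equilibrium E = 0, so the Nernst equation gives ln K = nFE°/RT = (6)(96500)(0.48)/((8.314)(273)) = 122.45.

ln K = 122.4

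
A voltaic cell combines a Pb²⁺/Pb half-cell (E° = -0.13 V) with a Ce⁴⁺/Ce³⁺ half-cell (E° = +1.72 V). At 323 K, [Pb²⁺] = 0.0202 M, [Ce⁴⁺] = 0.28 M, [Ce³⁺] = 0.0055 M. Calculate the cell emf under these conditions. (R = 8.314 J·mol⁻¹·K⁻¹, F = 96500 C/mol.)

The Ce⁴⁺/Ce³⁺ couple has the higher reduction potential and acts as the cathode, so E°_cell = +1.72 − (-0.13) = 1.85 V.
Balancing electrons gives n = 2; the reaction quotient is Q = [Pb²⁺]·[Ce³⁺]^2/[Ce⁴⁺]^2 = 7.79 × 10^-6.
E = E° − (RT/nF) ln Q = 1.85 − (8.314×323)/(2×96500) × (-11.762) = 1.850 + 0.164 = 2.014 V.

2.01 V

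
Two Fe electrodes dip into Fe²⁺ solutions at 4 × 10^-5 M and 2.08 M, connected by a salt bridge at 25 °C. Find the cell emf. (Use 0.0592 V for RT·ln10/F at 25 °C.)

Both half-cells are Fe²⁺/Fe, so E°_cell = 0. The concentrated side is the cathode; the cell reaction moves Fe²⁺ from high to low concentration with n = 2.
Q = [Fe²⁺]_dilute/[Fe²⁺]_conc = 4 × 10^-5/2.08 = 1.92 × 10^-5.
E = 0 − (0.0592/2) log Q = −(0.0592/2)(-4.716) = 0.1396 V.

0.14 V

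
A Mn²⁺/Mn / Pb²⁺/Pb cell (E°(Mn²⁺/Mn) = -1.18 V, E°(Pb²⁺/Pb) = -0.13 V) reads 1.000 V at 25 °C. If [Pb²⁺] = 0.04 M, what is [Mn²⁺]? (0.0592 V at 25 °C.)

2.0 M

From the Nernst equation, log Q = n(E° − E)/0.0592 = 2(1.05 − 1.000)/0.0592 = 1.689, so Q = 48.9.
With Q = [Mn²⁺]/[Pb²⁺] and the known concentrations, [Mn²⁺] in the numerator gives [Mn²⁺] = 2.0 M.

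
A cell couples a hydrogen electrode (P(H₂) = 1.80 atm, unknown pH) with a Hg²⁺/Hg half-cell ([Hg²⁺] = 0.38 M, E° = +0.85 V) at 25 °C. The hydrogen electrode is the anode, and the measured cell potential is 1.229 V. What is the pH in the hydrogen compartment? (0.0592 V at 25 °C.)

E°_cell = 0.85 V and n = 2.
log Q = n(E° − E)/0.0592 = 2×(0.85 − 1.229)/0.0592 = -12.804.
With Q = [H⁺]^2 / ([Hg²⁺]·P(H₂)), solving for [H⁺] gives log[H⁺] = -6.484, so pH = 6.48.

pH = 6.48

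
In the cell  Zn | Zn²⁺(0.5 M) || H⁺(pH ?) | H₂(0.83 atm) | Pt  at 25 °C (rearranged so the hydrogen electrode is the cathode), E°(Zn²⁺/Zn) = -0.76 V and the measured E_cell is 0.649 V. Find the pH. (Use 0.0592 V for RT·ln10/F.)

E°_cell = 0.76 V and n = 2.
log Q = n(E° − E)/0.0592 = 2×(0.76 − 0.649)/0.0592 = 3.750.
With Q = [Zn²⁺]·P(H₂) / [H⁺]^2, solving for [H⁺] gives log[H⁺] = -2.066, so pH = 2.07.

pH = 2.07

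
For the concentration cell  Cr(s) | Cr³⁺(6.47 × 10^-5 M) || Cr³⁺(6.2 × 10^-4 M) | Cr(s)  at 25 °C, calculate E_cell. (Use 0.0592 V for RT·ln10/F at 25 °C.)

0.019 V

Both half-cells are Cr³⁺/Cr, so E°_cell = 0. The concentrated side is the cathode; the cell reaction moves Cr³⁺ from high to low concentration with n = 3.
Q = [Cr³⁺]_dilute/[Cr³⁺]_conc = 6.47 × 10^-5/6.2 × 10^-4 = 0.104.
E = 0 − (0.0592/3) log Q = −(0.0592/3)(-0.981) = 0.0194 V.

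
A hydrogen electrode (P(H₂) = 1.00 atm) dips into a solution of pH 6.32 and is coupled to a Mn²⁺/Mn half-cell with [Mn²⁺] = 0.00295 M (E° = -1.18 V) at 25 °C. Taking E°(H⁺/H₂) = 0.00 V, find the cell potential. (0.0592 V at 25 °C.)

The hydrogen couple is the cathode, so E°_cell = 1.18 V; n = 2.
[H⁺] = 10^(−6.32) = 4.8 × 10^-7 M, and Q = [Mn²⁺]·P(H₂) / [H⁺]^2 = 1.29 × 10^10.
E = E° − (0.0592/2) log Q = 1.18 − (0.0592/2)(10.110) = 0.881 V.

0.88 V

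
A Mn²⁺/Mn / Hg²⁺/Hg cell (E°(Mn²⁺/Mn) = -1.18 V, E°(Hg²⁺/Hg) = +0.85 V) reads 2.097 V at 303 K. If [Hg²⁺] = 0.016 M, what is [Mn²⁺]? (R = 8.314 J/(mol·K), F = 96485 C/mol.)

9.4 × 10^-5 M

From the Nernst equation, ln Q = nF(E° − E)/RT = 2×96485×(2.03 − 2.097)/(8.314×303) = -5.132, so Q = 0.00590.
With Q = [Mn²⁺]/[Hg²⁺] and the known concentrations, [Mn²⁺] in the numerator gives [Mn²⁺] = 9.4 × 10^-5 M.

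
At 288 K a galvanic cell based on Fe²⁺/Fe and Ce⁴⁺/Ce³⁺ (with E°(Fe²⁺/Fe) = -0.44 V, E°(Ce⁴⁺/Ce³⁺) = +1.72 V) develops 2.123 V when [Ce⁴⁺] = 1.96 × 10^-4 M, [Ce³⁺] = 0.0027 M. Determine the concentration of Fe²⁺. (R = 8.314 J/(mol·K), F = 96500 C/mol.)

0.1 M

From the Nernst equation, ln Q = nF(E° − E)/RT = 2×96500×(2.16 − 2.123)/(8.314×288) = 2.982, so Q = 19.7.
With Q = [Fe²⁺]·[Ce³⁺]^2/[Ce⁴⁺]^2 and the known concentrations, [Fe²⁺] in the numerator gives [Fe²⁺] = 0.1 M.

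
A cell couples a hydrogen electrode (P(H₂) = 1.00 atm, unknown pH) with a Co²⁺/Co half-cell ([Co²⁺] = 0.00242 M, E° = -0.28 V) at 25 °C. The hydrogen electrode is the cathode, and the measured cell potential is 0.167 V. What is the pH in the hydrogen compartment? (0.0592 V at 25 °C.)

pH = 3.22

E°_cell = 0.28 V and n = 2.
log Q = n(E° − E)/0.0592 = 2×(0.28 − 0.167)/0.0592 = 3.818.
With Q = [Co²⁺]·P(H₂) / [H⁺]^2, solving for [H⁺] gives log[H⁺] = -3.217, so pH = 3.22.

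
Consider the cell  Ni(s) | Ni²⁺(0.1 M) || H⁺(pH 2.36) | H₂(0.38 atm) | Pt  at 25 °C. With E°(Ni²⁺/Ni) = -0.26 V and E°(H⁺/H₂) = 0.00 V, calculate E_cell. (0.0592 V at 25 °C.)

The hydrogen couple is the cathode, so E°_cell = 0.26 V; n = 2.
[H⁺] = 10^(−2.36) = 0.0044 M, and Q = [Ni²⁺]·P(H₂) / [H⁺]^2 = 1990.
E = E° − (0.0592/2) log Q = 0.26 − (0.0592/2)(3.300) = 0.162 V.

0.16 V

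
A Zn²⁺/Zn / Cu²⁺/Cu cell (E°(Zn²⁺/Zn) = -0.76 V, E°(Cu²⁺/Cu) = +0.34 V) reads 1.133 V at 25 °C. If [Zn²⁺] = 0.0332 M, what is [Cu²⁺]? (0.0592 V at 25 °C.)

From the Nernst equation, log Q = n(E° − E)/0.0592 = 2(1.10 − 1.133)/0.0592 = -1.115, so Q = 0.0768.
With Q = [Zn²⁺]/[Cu²⁺] and the known concentrations, [Cu²⁺] in the denominator gives [Cu²⁺] = 0.43 M.

0.43 M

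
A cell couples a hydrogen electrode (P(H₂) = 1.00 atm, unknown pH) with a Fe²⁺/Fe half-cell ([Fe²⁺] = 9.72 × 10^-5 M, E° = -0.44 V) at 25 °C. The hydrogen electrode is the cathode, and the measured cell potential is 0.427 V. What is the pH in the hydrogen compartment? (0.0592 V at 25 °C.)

pH = 2.23

E°_cell = 0.44 V and n = 2.
log Q = n(E° − E)/0.0592 = 2×(0.44 − 0.427)/0.0592 = 0.439.
With Q = [Fe²⁺]·P(H₂) / [H⁺]^2, solving for [H⁺] gives log[H⁺] = -2.226, so pH = 2.23.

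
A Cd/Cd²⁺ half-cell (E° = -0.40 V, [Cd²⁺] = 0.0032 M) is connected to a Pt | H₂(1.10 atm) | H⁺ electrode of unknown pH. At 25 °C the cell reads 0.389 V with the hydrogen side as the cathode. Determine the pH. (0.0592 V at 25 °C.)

pH = 1.41

E°_cell = 0.40 V and n = 2.
log Q = n(E° − E)/0.0592 = 2×(0.40 − 0.389)/0.0592 = 0.372.
With Q = [Cd²⁺]·P(H₂) / [H⁺]^2, solving for [H⁺] gives log[H⁺] = -1.413, so pH = 1.41.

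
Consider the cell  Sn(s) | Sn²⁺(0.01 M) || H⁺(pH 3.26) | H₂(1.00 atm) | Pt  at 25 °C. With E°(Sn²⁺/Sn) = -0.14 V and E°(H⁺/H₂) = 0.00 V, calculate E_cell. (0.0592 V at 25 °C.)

The hydrogen couple is the cathode, so E°_cell = 0.14 V; n = 2.
[H⁺] = 10^(−3.26) = 5.5 × 10^-4 M, and Q = [Sn²⁺]·P(H₂) / [H⁺]^2 = 3.31 × 10^4.
E = E° − (0.0592/2) log Q = 0.14 − (0.0592/2)(4.520) = 0.006 V.

0.006 V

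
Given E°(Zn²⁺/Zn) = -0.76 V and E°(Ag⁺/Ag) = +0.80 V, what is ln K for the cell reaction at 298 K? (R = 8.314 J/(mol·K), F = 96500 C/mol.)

ln K = 121.5

E°_cell = +0.80 − (-0.76) = 1.56 V, with n = 2 electrons transferred.
At equilibrium E = 0, so the Nernst equation gives ln K = nFE°/RT = (2)(96500)(1.56)/((8.314)(298)) = 121.52.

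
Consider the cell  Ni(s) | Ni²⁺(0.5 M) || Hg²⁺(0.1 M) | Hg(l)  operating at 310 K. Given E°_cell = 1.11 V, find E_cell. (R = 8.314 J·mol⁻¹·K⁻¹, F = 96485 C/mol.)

Balancing electrons gives n = 2; the reaction quotient is Q = [Ni²⁺]/[Hg²⁺] = 5.00.
E = E° − (RT/nF) ln Q = 1.11 − (8.314×310)/(2×96485) × (1.609) = 1.110 − 0.021 = 1.089 V.

1.09 V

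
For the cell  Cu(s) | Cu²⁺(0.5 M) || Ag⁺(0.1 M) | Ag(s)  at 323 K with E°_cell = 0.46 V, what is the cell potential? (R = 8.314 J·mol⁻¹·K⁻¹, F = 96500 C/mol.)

0.406 V

Balancing electrons gives n = 2; the reaction quotient is Q = [Cu²⁺]/[Ag⁺]^2 = 50.0.
E = E° − (RT/nF) ln Q = 0.46 − (8.314×323)/(2×96500) × (3.912) = 0.460 − 0.054 = 0.406 V.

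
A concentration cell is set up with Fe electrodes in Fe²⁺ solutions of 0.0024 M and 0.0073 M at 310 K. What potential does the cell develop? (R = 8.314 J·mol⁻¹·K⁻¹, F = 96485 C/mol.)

0.015 V

Both half-cells are Fe²⁺/Fe, so E°_cell = 0. The concentrated side is the cathode; the cell reaction moves Fe²⁺ from high to low concentration with n = 2.
Q = [Fe²⁺]_dilute/[Fe²⁺]_conc = 0.0024/0.0073 = 0.329.
E = 0 − (RT/nF) ln Q = −((8.314×310)/(2×96485))(-1.112) = 0.0149 V.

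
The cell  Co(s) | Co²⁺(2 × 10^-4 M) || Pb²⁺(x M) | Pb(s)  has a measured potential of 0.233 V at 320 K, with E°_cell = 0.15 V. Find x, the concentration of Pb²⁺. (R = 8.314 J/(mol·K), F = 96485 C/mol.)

0.082 M

From the Nernst equation, ln Q = nF(E° − E)/RT = 2×96485×(0.15 − 0.233)/(8.314×320) = -6.020, so Q = 0.00243.
With Q = [Co²⁺]/[Pb²⁺] and the known concentrations, [Pb²⁺] in the denominator gives [Pb²⁺] = 0.082 M.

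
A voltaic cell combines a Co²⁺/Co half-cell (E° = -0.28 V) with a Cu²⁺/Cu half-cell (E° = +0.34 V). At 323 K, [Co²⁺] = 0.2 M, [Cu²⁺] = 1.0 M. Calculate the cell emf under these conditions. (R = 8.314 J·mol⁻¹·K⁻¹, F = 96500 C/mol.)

0.642 V

The Cu²⁺/Cu couple has the higher reduction potential and acts as the cathode, so E°_cell = +0.34 − (-0.28) = 0.62 V.
Balancing electrons gives n = 2; the reaction quotient is Q = [Co²⁺]/[Cu²⁺] = 0.200.
E = E° − (RT/nF) ln Q = 0.62 − (8.314×323)/(2×96500) × (-1.609) = 0.620 + 0.022 = 0.642 V.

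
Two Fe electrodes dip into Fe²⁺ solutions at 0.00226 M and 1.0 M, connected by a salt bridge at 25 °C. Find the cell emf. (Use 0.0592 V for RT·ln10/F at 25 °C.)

0.078 V

Both half-cells are Fe²⁺/Fe, so E°_cell = 0. The concentrated side is the cathode; the cell reaction moves Fe²⁺ from high to low concentration with n = 2.
Q = [Fe²⁺]_dilute/[Fe²⁺]_conc = 0.00226/1.0 = 0.00226.
E = 0 − (0.0592/2) log Q = −(0.0592/2)(-2.646) = 0.0783 V.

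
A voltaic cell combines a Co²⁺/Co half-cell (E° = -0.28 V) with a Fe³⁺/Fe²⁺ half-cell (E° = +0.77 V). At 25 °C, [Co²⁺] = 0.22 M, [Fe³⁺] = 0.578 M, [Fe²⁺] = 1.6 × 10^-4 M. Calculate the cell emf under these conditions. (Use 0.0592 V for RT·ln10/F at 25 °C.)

1.28 V

The Fe³⁺/Fe²⁺ couple has the higher reduction potential and acts as the cathode, so E°_cell = +0.77 − (-0.28) = 1.05 V.
Balancing electrons gives n = 2; the reaction quotient is Q = [Co²⁺]·[Fe²⁺]^2/[Fe³⁺]^2 = 1.69 × 10^-8.
At 25 °C, E = E° − (0.0592/n) log Q = 1.05 − (0.0592/2)(-7.773) = 1.050 + 0.230 = 1.280 V.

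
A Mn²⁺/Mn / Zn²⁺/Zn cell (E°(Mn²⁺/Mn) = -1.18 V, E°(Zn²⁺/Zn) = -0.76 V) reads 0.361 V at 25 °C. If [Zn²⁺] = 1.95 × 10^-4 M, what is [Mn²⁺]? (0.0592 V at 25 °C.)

0.019 M

From the Nernst equation, log Q = n(E° − E)/0.0592 = 2(0.42 − 0.361)/0.0592 = 1.993, so Q = 98.5.
With Q = [Mn²⁺]/[Zn²⁺] and the known concentrations, [Mn²⁺] in the numerator gives [Mn²⁺] = 0.019 M.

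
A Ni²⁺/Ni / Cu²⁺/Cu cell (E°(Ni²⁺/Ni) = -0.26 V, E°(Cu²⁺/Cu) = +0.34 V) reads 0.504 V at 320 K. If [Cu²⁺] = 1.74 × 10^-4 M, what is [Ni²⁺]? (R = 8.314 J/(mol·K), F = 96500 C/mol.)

0.18 M

From the Nernst equation, ln Q = nF(E° − E)/RT = 2×96500×(0.60 − 0.504)/(8.314×320) = 6.964, so Q = 1060.
With Q = [Ni²⁺]/[Cu²⁺] and the known concentrations, [Ni²⁺] in the numerator gives [Ni²⁺] = 0.18 M.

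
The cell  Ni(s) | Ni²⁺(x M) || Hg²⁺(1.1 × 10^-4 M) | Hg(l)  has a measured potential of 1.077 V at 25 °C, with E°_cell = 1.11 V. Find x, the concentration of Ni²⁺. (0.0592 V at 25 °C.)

0.0014 M

From the Nernst equation, log Q = n(E° − E)/0.0592 = 2(1.11 − 1.077)/0.0592 = 1.115, so Q = 13.0.
With Q = [Ni²⁺]/[Hg²⁺] and the known concentrations, [Ni²⁺] in the numerator gives [Ni²⁺] = 0.0014 M.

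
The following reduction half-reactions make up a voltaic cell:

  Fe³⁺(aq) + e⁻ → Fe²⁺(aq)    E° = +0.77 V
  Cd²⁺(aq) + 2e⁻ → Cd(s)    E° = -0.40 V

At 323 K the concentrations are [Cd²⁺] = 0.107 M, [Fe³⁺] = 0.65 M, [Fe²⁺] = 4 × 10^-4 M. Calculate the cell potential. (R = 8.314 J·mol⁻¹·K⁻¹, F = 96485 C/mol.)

The Fe³⁺/Fe²⁺ couple has the higher reduction potential and acts as the cathode, so E°_cell = +0.77 − (-0.40) = 1.17 V.
Balancing electrons gives n = 2; the reaction quotient is Q = [Cd²⁺]·[Fe²⁺]^2/[Fe³⁺]^2 = 4.05 × 10^-8.
E = E° − (RT/nF) ln Q = 1.17 − (8.314×323)/(2×96485) × (-17.021) = 1.170 + 0.237 = 1.407 V.

1.41 V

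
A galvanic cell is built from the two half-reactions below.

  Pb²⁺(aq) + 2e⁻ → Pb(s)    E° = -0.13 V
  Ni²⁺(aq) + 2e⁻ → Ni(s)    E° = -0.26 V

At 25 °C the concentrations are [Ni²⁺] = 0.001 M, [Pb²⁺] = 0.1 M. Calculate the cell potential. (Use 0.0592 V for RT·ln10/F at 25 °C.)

The Pb²⁺/Pb couple has the higher reduction potential and acts as the cathode, so E°_cell = -0.13 − (-0.26) = 0.13 V.
Balancing electrons gives n = 2; the reaction quotient is Q = [Ni²⁺]/[Pb²⁺] = 0.0100.
At 25 °C, E = E° − (0.0592/n) log Q = 0.13 − (0.0592/2)(-2.000) = 0.130 + 0.059 = 0.189 V.

0.189 V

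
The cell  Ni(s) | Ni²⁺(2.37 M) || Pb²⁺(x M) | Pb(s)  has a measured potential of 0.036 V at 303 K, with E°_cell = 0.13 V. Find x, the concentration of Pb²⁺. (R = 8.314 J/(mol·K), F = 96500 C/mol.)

0.0018 M

From the Nernst equation, ln Q = nF(E° − E)/RT = 2×96500×(0.13 − 0.036)/(8.314×303) = 7.202, so Q = 1340.
With Q = [Ni²⁺]/[Pb²⁺] and the known concentrations, [Pb²⁺] in the denominator gives [Pb²⁺] = 0.0018 M.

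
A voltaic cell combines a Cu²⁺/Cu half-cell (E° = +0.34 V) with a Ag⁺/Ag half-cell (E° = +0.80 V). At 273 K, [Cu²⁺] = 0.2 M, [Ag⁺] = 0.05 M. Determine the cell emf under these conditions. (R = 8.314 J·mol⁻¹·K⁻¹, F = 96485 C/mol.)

The Ag⁺/Ag couple has the higher reduction potential and acts as the cathode, so E°_cell = +0.80 − (+0.34) = 0.46 V.
Balancing electrons gives n = 2; the reaction quotient is Q = [Cu²⁺]/[Ag⁺]^2 = 80.0.
E = E° − (RT/nF) ln Q = 0.46 − (8.314×273)/(2×96485) × (4.382) = 0.460 − 0.052 = 0.408 V.

0.408 V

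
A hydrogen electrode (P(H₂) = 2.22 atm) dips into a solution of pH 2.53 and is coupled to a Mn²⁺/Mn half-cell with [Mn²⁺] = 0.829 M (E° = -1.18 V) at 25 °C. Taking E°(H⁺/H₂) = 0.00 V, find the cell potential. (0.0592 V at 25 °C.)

1.02 V

The hydrogen couple is the cathode, so E°_cell = 1.18 V; n = 2.
[H⁺] = 10^(−2.53) = 0.0030 M, and Q = [Mn²⁺]·P(H₂) / [H⁺]^2 = 2.11 × 10^5.
E = E° − (0.0592/2) log Q = 1.18 − (0.0592/2)(5.325) = 1.022 V.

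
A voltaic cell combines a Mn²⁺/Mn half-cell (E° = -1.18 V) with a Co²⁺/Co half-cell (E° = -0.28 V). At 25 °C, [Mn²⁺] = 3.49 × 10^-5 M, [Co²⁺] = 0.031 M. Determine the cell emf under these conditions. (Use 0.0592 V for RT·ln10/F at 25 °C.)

The Co²⁺/Co couple has the higher reduction potential and acts as the cathode, so E°_cell = -0.28 − (-1.18) = 0.90 V.
Balancing electrons gives n = 2; the reaction quotient is Q = [Mn²⁺]/[Co²⁺] = 0.00113.
At 25 °C, E = E° − (0.0592/n) log Q = 0.90 − (0.0592/2)(-2.949) = 0.900 + 0.087 = 0.987 V.

0.987 V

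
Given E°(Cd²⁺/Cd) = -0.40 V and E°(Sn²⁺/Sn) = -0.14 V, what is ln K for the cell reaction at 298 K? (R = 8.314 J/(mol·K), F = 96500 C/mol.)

ln K = 20.3

E°_cell = -0.14 − (-0.40) = 0.26 V, with n = 2 electrons transferred.
At equilibrium E = 0, so the Nernst equation gives ln K = nFE°/RT = (2)(96500)(0.26)/((8.314)(298)) = 20.25.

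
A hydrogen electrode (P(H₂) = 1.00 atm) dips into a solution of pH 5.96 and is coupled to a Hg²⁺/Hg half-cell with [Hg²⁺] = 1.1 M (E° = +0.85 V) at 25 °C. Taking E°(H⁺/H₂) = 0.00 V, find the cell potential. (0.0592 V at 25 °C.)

1.20 V

The Hg²⁺/Hg couple is the cathode, so E°_cell = 0.85 V; n = 2.
[H⁺] = 10^(−5.96) = 1.1 × 10^-6 M, and Q = [H⁺]^2 / ([Hg²⁺]·P(H₂)) = 1.09 × 10^-12.
E = E° − (0.0592/2) log Q = 0.85 − (0.0592/2)(-11.961) = 1.204 V.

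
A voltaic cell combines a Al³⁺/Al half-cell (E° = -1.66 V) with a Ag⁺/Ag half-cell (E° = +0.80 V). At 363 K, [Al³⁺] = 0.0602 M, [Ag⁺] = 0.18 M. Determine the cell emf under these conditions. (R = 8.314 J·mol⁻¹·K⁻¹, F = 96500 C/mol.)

2.44 V

The Ag⁺/Ag couple has the higher reduction potential and acts as the cathode, so E°_cell = +0.80 − (-1.66) = 2.46 V.
Balancing electrons gives n = 3; the reaction quotient is Q = [Al³⁺]/[Ag⁺]^3 = 10.3.
E = E° − (RT/nF) ln Q = 2.46 − (8.314×363)/(3×96500) × (2.334) = 2.460 − 0.024 = 2.436 V.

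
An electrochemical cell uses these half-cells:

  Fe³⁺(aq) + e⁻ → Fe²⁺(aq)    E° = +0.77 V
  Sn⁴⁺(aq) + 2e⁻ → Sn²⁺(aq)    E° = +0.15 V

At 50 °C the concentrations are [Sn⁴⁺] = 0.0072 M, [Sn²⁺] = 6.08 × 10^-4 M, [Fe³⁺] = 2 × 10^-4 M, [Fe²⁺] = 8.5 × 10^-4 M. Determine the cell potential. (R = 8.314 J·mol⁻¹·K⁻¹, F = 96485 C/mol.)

0.545 V

The Fe³⁺/Fe²⁺ couple has the higher reduction potential and acts as the cathode, so E°_cell = +0.77 − (+0.15) = 0.62 V.
Balancing electrons gives n = 2; the reaction quotient is Q = [Sn⁴⁺]·[Fe²⁺]^2/([Sn²⁺]·[Fe³⁺]^2) = 214.
E = E° − (RT/nF) ln Q = 0.62 − (8.314×323)/(2×96485) × (5.365) = 0.620 − 0.075 = 0.545 V.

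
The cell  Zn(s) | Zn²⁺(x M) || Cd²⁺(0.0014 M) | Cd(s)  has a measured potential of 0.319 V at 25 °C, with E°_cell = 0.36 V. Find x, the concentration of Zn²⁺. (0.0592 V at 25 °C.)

0.034 M

From the Nernst equation, log Q = n(E° − E)/0.0592 = 2(0.36 − 0.319)/0.0592 = 1.385, so Q = 24.3.
With Q = [Zn²⁺]/[Cd²⁺] and the known concentrations, [Zn²⁺] in the numerator gives [Zn²⁺] = 0.034 M.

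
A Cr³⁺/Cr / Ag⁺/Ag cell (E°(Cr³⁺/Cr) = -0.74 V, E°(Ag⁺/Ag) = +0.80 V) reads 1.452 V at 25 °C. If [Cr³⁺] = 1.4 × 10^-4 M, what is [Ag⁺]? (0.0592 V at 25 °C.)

From the Nernst equation, log Q = n(E° − E)/0.0592 = 3(1.54 − 1.452)/0.0592 = 4.459, so Q = 2.88 × 10^4.
With Q = [Cr³⁺]/[Ag⁺]^3 and the known concentrations, [Ag⁺]^3 in the denominator gives [Ag⁺] = 0.0017 M.

0.0017 M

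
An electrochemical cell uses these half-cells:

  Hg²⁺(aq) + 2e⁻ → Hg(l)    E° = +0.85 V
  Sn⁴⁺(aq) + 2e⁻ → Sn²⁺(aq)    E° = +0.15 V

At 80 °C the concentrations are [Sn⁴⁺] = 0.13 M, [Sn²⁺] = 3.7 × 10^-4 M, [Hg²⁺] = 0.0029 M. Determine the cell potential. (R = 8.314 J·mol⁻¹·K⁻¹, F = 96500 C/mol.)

The Hg²⁺/Hg couple has the higher reduction potential and acts as the cathode, so E°_cell = +0.85 − (+0.15) = 0.70 V.
Balancing electrons gives n = 2; the reaction quotient is Q = [Sn⁴⁺]/([Sn²⁺]·[Hg²⁺]) = 1.21 × 10^5.
E = E° − (RT/nF) ln Q = 0.70 − (8.314×353)/(2×96500) × (11.705) = 0.700 − 0.178 = 0.522 V.

0.522 V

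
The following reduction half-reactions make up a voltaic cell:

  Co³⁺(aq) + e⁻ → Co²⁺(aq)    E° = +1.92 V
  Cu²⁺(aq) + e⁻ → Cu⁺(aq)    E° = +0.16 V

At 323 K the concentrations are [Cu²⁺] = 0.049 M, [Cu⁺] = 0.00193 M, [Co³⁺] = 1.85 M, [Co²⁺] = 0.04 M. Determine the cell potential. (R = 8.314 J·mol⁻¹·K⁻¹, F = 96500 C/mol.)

The Co³⁺/Co²⁺ couple has the higher reduction potential and acts as the cathode, so E°_cell = +1.92 − (+0.16) = 1.76 V.
Balancing electrons gives n = 1; the reaction quotient is Q = [Cu²⁺]·[Co²⁺]/([Cu⁺]·[Co³⁺]) = 0.549.
E = E° − (RT/nF) ln Q = 1.76 − (8.314×323)/(1×96500) × (-0.600) = 1.760 + 0.017 = 1.777 V.

1.78 V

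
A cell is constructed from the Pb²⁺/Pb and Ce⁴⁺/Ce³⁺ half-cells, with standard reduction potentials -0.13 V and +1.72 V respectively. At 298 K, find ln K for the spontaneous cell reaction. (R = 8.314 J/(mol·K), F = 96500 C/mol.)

ln K = 144.1

E°_cell = +1.72 − (-0.13) = 1.85 V, with n = 2 electrons transferred.
At equilibrium E = 0, so the Nernst equation gives ln K = nFE°/RT = (2)(96500)(1.85)/((8.314)(298)) = 144.11.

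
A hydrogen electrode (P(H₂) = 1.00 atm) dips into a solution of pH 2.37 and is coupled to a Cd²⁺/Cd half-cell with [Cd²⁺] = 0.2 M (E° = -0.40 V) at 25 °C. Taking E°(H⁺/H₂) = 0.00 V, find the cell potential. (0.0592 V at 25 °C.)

The hydrogen couple is the cathode, so E°_cell = 0.40 V; n = 2.
[H⁺] = 10^(−2.37) = 0.0043 M, and Q = [Cd²⁺]·P(H₂) / [H⁺]^2 = 1.1 × 10^4.
E = E° − (0.0592/2) log Q = 0.40 − (0.0592/2)(4.041) = 0.280 V.

0.28 V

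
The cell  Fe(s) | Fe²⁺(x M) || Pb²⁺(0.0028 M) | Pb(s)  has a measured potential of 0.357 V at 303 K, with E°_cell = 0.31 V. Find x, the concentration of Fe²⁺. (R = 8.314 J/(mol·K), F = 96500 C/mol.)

7.6 × 10^-5 M

From the Nernst equation, ln Q = nF(E° − E)/RT = 2×96500×(0.31 − 0.357)/(8.314×303) = -3.601, so Q = 0.0273.
With Q = [Fe²⁺]/[Pb²⁺] and the known concentrations, [Fe²⁺] in the numerator gives [Fe²⁺] = 7.6 × 10^-5 M.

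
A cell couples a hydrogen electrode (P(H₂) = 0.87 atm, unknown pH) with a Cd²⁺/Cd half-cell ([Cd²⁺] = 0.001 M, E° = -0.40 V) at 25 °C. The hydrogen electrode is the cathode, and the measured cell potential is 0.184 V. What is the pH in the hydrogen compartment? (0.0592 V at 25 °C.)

E°_cell = 0.40 V and n = 2.
log Q = n(E° − E)/0.0592 = 2×(0.40 − 0.184)/0.0592 = 7.297.
With Q = [Cd²⁺]·P(H₂) / [H⁺]^2, solving for [H⁺] gives log[H⁺] = -5.179, so pH = 5.18.

pH = 5.18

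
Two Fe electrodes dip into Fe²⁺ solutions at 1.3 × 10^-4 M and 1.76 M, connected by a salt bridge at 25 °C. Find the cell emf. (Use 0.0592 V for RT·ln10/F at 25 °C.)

Both half-cells are Fe²⁺/Fe, so E°_cell = 0. The concentrated side is the cathode; the cell reaction moves Fe²⁺ from high to low concentration with n = 2.
Q = [Fe²⁺]_dilute/[Fe²⁺]_conc = 1.3 × 10^-4/1.76 = 7.39 × 10^-5.
E = 0 − (0.0592/2) log Q = −(0.0592/2)(-4.132) = 0.1223 V.

0.12 V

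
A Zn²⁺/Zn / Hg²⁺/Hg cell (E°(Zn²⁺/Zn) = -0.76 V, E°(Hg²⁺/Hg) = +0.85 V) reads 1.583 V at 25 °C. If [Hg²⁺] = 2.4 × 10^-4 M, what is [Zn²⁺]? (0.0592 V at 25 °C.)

0.002 M

From the Nernst equation, log Q = n(E° − E)/0.0592 = 2(1.61 − 1.583)/0.0592 = 0.912, so Q = 8.17.
With Q = [Zn²⁺]/[Hg²⁺] and the known concentrations, [Zn²⁺] in the numerator gives [Zn²⁺] = 0.002 M.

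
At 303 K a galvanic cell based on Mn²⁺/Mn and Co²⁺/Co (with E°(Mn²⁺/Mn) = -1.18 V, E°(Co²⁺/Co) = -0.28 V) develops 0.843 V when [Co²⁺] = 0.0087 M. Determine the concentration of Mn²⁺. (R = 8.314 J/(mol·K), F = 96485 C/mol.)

From the Nernst equation, ln Q = nF(E° − E)/RT = 2×96485×(0.90 − 0.843)/(8.314×303) = 4.366, so Q = 78.8.
With Q = [Mn²⁺]/[Co²⁺] and the known concentrations, [Mn²⁺] in the numerator gives [Mn²⁺] = 0.69 M.

0.69 M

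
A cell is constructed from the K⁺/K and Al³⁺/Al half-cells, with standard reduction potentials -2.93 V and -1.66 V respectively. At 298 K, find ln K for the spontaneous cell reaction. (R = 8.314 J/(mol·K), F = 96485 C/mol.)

E°_cell = -1.66 − (-2.93) = 1.27 V, with n = 3 electrons transferred.
At equilibrium E = 0, so the Nernst equation gives ln K = nFE°/RT = (3)(96485)(1.27)/((8.314)(298)) = 148.37.

ln K = 148.4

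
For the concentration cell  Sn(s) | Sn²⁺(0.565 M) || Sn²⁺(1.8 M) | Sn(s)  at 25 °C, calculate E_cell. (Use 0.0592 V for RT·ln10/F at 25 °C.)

Both half-cells are Sn²⁺/Sn, so E°_cell = 0. The concentrated side is the cathode; the cell reaction moves Sn²⁺ from high to low concentration with n = 2.
Q = [Sn²⁺]_dilute/[Sn²⁺]_conc = 0.565/1.8 = 0.314.
E = 0 − (0.0592/2) log Q = −(0.0592/2)(-0.503) = 0.0149 V.

0.015 V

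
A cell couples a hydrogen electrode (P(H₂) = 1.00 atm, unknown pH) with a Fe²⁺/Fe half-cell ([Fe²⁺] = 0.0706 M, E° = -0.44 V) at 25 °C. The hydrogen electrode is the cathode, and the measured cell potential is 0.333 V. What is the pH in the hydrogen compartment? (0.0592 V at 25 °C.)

pH = 2.38

E°_cell = 0.44 V and n = 2.
log Q = n(E° − E)/0.0592 = 2×(0.44 − 0.333)/0.0592 = 3.615.
With Q = [Fe²⁺]·P(H₂) / [H⁺]^2, solving for [H⁺] gives log[H⁺] = -2.383, so pH = 2.38.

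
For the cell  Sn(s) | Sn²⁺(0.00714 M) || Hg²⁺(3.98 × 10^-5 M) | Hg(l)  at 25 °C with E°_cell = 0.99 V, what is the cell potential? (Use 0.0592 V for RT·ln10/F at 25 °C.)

0.923 V

Balancing electrons gives n = 2; the reaction quotient is Q = [Sn²⁺]/[Hg²⁺] = 179.
At 25 °C, E = E° − (0.0592/n) log Q = 0.99 − (0.0592/2)(2.254) = 0.990 − 0.067 = 0.923 V.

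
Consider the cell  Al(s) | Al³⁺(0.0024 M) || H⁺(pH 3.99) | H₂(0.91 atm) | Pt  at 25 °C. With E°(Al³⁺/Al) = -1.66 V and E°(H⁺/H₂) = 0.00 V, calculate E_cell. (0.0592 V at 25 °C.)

1.48 V

The hydrogen couple is the cathode, so E°_cell = 1.66 V; n = 6.
[H⁺] = 10^(−3.99) = 1 × 10^-4 M, and Q = [Al³⁺]^2·P(H₂)^3 / [H⁺]^6 = 3.78 × 10^18.
E = E° − (0.0592/6) log Q = 1.66 − (0.0592/6)(18.578) = 1.477 V.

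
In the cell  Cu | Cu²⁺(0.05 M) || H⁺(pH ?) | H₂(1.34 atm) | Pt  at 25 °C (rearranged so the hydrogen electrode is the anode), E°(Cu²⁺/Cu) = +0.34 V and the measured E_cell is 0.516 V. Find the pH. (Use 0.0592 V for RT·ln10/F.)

E°_cell = 0.34 V and n = 2.
log Q = n(E° − E)/0.0592 = 2×(0.34 − 0.516)/0.0592 = -5.946.
With Q = [H⁺]^2 / ([Cu²⁺]·P(H₂)), solving for [H⁺] gives log[H⁺] = -3.560, so pH = 3.56.

pH = 3.56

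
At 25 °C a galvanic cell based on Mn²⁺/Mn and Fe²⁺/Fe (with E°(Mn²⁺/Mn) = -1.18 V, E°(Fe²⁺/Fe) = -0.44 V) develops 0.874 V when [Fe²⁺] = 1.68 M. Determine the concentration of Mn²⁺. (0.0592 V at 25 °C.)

5 × 10^-5 M

From the Nernst equation, log Q = n(E° − E)/0.0592 = 2(0.74 − 0.874)/0.0592 = -4.527, so Q = 2.97 × 10^-5.
With Q = [Mn²⁺]/[Fe²⁺] and the known concentrations, [Mn²⁺] in the numerator gives [Mn²⁺] = 5 × 10^-5 M.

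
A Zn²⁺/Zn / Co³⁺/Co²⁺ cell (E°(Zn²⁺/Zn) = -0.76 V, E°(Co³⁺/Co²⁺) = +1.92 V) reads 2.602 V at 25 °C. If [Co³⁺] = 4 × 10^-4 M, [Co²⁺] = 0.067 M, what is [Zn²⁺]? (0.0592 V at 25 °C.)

From the Nernst equation, log Q = n(E° − E)/0.0592 = 2(2.68 − 2.602)/0.0592 = 2.635, so Q = 432.
With Q = [Zn²⁺]·[Co²⁺]^2/[Co³⁺]^2 and the known concentrations, [Zn²⁺] in the numerator gives [Zn²⁺] = 0.015 M.

0.015 M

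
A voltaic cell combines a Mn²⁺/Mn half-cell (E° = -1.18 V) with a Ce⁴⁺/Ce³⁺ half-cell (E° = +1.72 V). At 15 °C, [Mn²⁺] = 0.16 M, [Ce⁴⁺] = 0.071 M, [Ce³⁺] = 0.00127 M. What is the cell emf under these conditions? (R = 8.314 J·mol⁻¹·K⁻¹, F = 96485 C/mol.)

The Ce⁴⁺/Ce³⁺ couple has the higher reduction potential and acts as the cathode, so E°_cell = +1.72 − (-1.18) = 2.90 V.
Balancing electrons gives n = 2; the reaction quotient is Q = [Mn²⁺]·[Ce³⁺]^2/[Ce⁴⁺]^2 = 5.12 × 10^-5.
E = E° − (RT/nF) ln Q = 2.90 − (8.314×288)/(2×96485) × (-9.880) = 2.900 + 0.123 = 3.023 V.

3.02 V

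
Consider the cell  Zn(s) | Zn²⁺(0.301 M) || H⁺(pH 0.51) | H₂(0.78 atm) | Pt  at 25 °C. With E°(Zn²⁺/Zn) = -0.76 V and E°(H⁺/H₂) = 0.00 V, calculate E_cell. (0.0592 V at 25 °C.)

0.75 V

The hydrogen couple is the cathode, so E°_cell = 0.76 V; n = 2.
[H⁺] = 10^(−0.51) = 0.31 M, and Q = [Zn²⁺]·P(H₂) / [H⁺]^2 = 2.46.
E = E° − (0.0592/2) log Q = 0.76 − (0.0592/2)(0.391) = 0.748 V.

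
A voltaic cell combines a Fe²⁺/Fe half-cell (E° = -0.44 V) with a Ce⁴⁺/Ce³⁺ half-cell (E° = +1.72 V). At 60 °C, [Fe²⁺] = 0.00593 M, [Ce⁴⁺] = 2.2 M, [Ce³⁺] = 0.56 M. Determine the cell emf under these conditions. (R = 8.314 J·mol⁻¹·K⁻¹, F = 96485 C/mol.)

2.27 V

The Ce⁴⁺/Ce³⁺ couple has the higher reduction potential and acts as the cathode, so E°_cell = +1.72 − (-0.44) = 2.16 V.
Balancing electrons gives n = 2; the reaction quotient is Q = [Fe²⁺]·[Ce³⁺]^2/[Ce⁴⁺]^2 = 3.84 × 10^-4.
E = E° − (RT/nF) ln Q = 2.16 − (8.314×333)/(2×96485) × (-7.864) = 2.160 + 0.113 = 2.273 V.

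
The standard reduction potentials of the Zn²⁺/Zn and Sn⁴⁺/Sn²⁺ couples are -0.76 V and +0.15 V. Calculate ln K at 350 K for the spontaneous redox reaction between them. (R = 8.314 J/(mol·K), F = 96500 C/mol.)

E°_cell = +0.15 − (-0.76) = 0.91 V, with n = 2 electrons transferred.
At equilibrium E = 0, so the Nernst equation gives ln K = nFE°/RT = (2)(96500)(0.91)/((8.314)(350)) = 60.36.

ln K = 60.4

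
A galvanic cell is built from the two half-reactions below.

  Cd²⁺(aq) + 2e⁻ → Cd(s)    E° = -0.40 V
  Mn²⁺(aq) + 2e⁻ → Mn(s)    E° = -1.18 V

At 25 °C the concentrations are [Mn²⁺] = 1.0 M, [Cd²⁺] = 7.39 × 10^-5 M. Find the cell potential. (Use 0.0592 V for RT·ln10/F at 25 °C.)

0.658 V

The Cd²⁺/Cd couple has the higher reduction potential and acts as the cathode, so E°_cell = -0.40 − (-1.18) = 0.78 V.
Balancing electrons gives n = 2; the reaction quotient is Q = [Mn²⁺]/[Cd²⁺] = 1.35 × 10^4.
At 25 °C, E = E° − (0.0592/n) log Q = 0.78 − (0.0592/2)(4.131) = 0.780 − 0.122 = 0.658 V.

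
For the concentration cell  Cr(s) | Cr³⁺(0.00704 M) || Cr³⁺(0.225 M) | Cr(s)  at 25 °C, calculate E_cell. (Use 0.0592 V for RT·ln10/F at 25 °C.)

Both half-cells are Cr³⁺/Cr, so E°_cell = 0. The concentrated side is the cathode; the cell reaction moves Cr³⁺ from high to low concentration with n = 3.
Q = [Cr³⁺]_dilute/[Cr³⁺]_conc = 0.00704/0.225 = 0.0313.
E = 0 − (0.0592/3) log Q = −(0.0592/3)(-1.505) = 0.0297 V.

0.030 V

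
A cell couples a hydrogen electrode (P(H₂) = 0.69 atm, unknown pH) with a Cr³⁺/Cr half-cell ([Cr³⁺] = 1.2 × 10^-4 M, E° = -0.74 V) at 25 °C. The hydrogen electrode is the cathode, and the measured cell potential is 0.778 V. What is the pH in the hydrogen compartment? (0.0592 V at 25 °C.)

pH = 0.75

E°_cell = 0.74 V and n = 6.
log Q = n(E° − E)/0.0592 = 6×(0.74 − 0.778)/0.0592 = -3.851.
With Q = [Cr³⁺]^2·P(H₂)^3 / [H⁺]^6, solving for [H⁺] gives log[H⁺] = -0.746, so pH = 0.75.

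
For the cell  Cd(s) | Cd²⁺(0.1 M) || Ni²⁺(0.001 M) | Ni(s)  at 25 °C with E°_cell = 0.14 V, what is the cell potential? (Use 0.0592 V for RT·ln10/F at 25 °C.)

0.081 V

Balancing electrons gives n = 2; the reaction quotient is Q = [Cd²⁺]/[Ni²⁺] = 100.
At 25 °C, E = E° − (0.0592/n) log Q = 0.14 − (0.0592/2)(2.000) = 0.140 − 0.059 = 0.081 V.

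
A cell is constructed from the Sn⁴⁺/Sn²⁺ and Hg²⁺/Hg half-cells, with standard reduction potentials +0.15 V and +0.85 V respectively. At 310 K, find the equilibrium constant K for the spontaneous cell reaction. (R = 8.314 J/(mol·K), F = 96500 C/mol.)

5.8 × 10^22

E°_cell = +0.85 − (+0.15) = 0.70 V, with n = 2 electrons transferred.
At equilibrium E = 0, so the Nernst equation gives ln K = nFE°/RT = (2)(96500)(0.70)/((8.314)(310)) = 52.42.
K = e^52.42 = 5.8 × 10^22.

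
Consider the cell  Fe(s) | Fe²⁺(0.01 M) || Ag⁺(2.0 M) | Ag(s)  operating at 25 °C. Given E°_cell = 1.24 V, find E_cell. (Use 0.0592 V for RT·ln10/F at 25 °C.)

Balancing electrons gives n = 2; the reaction quotient is Q = [Fe²⁺]/[Ag⁺]^2 = 0.00250.
At 25 °C, E = E° − (0.0592/n) log Q = 1.24 − (0.0592/2)(-2.602) = 1.240 + 0.077 = 1.317 V.

1.32 V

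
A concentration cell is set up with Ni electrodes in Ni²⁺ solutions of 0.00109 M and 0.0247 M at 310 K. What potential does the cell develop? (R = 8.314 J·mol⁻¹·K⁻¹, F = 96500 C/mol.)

0.042 V

Both half-cells are Ni²⁺/Ni, so E°_cell = 0. The concentrated side is the cathode; the cell reaction moves Ni²⁺ from high to low concentration with n = 2.
Q = [Ni²⁺]_dilute/[Ni²⁺]_conc = 0.00109/0.0247 = 0.0441.
E = 0 − (RT/nF) ln Q = −((8.314×310)/(2×96500))(-3.121) = 0.0417 V.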